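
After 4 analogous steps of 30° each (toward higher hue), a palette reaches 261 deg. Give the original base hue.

141°

4 steps of 30° (toward higher hue) give a net shift of +120°.
Start = end − shift: 261 − 120 = 141°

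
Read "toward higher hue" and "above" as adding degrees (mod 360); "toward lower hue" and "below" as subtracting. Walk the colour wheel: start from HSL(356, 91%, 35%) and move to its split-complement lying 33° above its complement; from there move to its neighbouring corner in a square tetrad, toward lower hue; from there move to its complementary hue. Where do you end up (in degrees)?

299°

split-comp 33° ↑ +213°: 356 + 213 = 569 → 569 − 360 = 209°
square ↓ −90°: 209 − 90 = 119°
complement +180°: 119 + 180 = 299°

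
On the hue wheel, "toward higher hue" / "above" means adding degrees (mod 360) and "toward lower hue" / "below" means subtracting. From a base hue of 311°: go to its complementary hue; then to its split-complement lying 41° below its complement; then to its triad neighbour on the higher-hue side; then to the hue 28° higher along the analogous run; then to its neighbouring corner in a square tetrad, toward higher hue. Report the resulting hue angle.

148°

+180° (complement): 311 + 180 = 491 → 491 − 360 = 131°
+139° (split-comp 41° ↓): 131 + 139 = 270°
+120° (triadic ↑): 270 + 120 = 390 → 390 − 360 = 30°
+28° (analog 28° ↑): 30 + 28 = 58°
+90° (square ↑): 58 + 90 = 148°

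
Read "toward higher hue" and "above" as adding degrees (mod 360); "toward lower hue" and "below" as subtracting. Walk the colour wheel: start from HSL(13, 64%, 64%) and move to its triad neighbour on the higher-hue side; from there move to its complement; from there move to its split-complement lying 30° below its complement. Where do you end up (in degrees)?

+120° (triadic ↑): 13 + 120 = 133°
+180° (complement): 133 + 180 = 313°
+150° (split-comp 30° ↓): 313 + 150 = 463 → 463 − 360 = 103°

103°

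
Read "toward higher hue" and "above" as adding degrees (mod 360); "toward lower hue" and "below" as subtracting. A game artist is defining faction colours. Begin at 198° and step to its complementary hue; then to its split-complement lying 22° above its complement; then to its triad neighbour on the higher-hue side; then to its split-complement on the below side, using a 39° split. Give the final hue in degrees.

+180° (complement): 198 + 180 = 378 → 378 − 360 = 18°
+202° (split-comp 22° ↑): 18 + 202 = 220°
+120° (triadic ↑): 220 + 120 = 340°
+141° (split-comp 39° ↓): 340 + 141 = 481 → 481 − 360 = 121°

121°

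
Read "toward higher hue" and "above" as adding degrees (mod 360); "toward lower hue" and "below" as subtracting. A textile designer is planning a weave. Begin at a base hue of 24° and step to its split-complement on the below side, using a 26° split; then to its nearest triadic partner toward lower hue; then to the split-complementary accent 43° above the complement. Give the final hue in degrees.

24 + 154 = 178°   (split-comp 26° ↓)
178 − 120 = 58°   (triadic ↓)
58 + 223 = 281°   (split-comp 43° ↑)

281°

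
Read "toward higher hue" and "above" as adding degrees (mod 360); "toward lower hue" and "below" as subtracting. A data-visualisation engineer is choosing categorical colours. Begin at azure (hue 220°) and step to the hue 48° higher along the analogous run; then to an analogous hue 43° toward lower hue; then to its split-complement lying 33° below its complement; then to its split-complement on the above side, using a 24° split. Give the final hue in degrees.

216°

220 + 48 = 268°   (analog 48° ↑)
268 − 43 = 225°   (analog 43° ↓)
225 + 147 = 372 → 372 − 360 = 12°   (split-comp 33° ↓)
12 + 204 = 216°   (split-comp 24° ↑)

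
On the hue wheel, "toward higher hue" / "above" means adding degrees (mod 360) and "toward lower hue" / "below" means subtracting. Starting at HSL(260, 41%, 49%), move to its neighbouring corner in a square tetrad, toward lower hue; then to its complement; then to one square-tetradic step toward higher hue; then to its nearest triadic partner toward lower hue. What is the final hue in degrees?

320°

square ↓ −90°: 260 − 90 = 170°
complement +180°: 170 + 180 = 350°
square ↑ +90°: 350 + 90 = 440 → 440 − 360 = 80°
triadic ↓ −120°: 80 − 120 = -40 → -40 + 360 = 320°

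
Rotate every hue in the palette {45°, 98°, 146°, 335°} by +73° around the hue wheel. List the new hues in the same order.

118°, 171°, 219°, 48°

45 + 73 = 118°
98 + 73 = 171°
146 + 73 = 219°
335 + 73 = 408 → 408 − 360 = 48°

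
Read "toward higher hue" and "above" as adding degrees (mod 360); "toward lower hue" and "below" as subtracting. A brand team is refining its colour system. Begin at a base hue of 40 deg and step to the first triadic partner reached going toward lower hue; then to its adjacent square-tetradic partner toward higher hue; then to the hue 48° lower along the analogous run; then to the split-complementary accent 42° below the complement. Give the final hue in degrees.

100°

40 − 120 = -80 → -80 + 360 = 280°   (triadic ↓)
280 + 90 = 370 → 370 − 360 = 10°   (square ↑)
10 − 48 = -38 → -38 + 360 = 322°   (analog 48° ↓)
322 + 138 = 460 → 460 − 360 = 100°   (split-comp 42° ↓)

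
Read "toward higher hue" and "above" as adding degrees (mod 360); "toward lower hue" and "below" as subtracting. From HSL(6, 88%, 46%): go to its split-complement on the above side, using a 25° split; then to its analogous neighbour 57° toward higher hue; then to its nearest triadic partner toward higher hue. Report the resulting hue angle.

28°

split-comp 25° ↑ +205°: 6 + 205 = 211°
analog 57° ↑ +57°: 211 + 57 = 268°
triadic ↑ +120°: 268 + 120 = 388 → 388 − 360 = 28°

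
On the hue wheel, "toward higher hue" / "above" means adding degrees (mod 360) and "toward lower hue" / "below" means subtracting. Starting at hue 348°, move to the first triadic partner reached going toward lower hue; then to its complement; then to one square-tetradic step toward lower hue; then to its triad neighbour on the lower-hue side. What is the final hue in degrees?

198°

triadic ↓ −120°: 348 − 120 = 228°
complement +180°: 228 + 180 = 408 → 408 − 360 = 48°
square ↓ −90°: 48 − 90 = -42 → -42 + 360 = 318°
triadic ↓ −120°: 318 − 120 = 198°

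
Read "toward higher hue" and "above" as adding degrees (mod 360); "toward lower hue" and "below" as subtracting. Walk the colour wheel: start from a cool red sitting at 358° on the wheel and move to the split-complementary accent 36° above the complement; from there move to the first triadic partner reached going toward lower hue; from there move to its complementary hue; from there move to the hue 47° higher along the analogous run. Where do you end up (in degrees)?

321°

+216° (split-comp 36° ↑): 358 + 216 = 574 → 574 − 360 = 214°
−120° (triadic ↓): 214 − 120 = 94°
+180° (complement): 94 + 180 = 274°
+47° (analog 47° ↑): 274 + 47 = 321°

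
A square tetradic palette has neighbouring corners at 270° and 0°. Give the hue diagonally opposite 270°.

A square tetradic scheme places four hues 90° apart; opposite corners are 180° apart.
270 + 180 = 450 → 450 − 360 = 90°

90°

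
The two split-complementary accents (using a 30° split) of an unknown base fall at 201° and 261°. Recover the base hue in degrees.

The accents sit 30° either side of the complement, so the complement is their short-arc midpoint on the wheel.
Short-arc midpoint of 201° and 261°: 231°.
Base is 180° from the complement: 231 − 180 = 51°

51°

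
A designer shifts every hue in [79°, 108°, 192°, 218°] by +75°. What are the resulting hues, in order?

79 + 75 = 154°
108 + 75 = 183°
192 + 75 = 267°
218 + 75 = 293°

154°, 183°, 267°, 293°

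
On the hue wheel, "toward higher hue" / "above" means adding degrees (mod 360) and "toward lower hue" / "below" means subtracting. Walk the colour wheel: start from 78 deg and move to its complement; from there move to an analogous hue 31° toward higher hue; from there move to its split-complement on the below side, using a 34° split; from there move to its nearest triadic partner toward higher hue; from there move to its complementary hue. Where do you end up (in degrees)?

15°

+180° (complement): 78 + 180 = 258°
+31° (analog 31° ↑): 258 + 31 = 289°
+146° (split-comp 34° ↓): 289 + 146 = 435 → 435 − 360 = 75°
+120° (triadic ↑): 75 + 120 = 195°
+180° (complement): 195 + 180 = 375 → 375 − 360 = 15°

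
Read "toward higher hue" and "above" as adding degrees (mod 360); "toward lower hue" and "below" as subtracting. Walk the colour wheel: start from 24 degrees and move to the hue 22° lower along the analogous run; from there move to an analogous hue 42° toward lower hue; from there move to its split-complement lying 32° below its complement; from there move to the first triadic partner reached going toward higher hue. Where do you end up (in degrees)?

228°

24 − 22 = 2°   (analog 22° ↓)
2 − 42 = -40 → -40 + 360 = 320°   (analog 42° ↓)
320 + 148 = 468 → 468 − 360 = 108°   (split-comp 32° ↓)
108 + 120 = 228°   (triadic ↑)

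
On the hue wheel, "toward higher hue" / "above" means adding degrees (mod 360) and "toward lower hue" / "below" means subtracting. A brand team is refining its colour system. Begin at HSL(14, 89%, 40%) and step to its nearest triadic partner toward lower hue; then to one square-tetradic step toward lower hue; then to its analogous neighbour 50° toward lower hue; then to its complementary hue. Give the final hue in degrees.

−120° (triadic ↓): 14 − 120 = -106 → -106 + 360 = 254°
−90° (square ↓): 254 − 90 = 164°
−50° (analog 50° ↓): 164 − 50 = 114°
+180° (complement): 114 + 180 = 294°

294°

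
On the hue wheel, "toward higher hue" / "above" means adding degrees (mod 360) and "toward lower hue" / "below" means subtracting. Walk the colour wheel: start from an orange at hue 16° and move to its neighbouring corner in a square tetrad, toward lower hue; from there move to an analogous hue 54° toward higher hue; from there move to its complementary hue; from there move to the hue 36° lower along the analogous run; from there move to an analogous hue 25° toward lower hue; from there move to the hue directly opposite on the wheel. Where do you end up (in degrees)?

279°

square ↓ −90°: 16 − 90 = -74 → -74 + 360 = 286°
analog 54° ↑ +54°: 286 + 54 = 340°
complement +180°: 340 + 180 = 520 → 520 − 360 = 160°
analog 36° ↓ −36°: 160 − 36 = 124°
analog 25° ↓ −25°: 124 − 25 = 99°
complement +180°: 99 + 180 = 279°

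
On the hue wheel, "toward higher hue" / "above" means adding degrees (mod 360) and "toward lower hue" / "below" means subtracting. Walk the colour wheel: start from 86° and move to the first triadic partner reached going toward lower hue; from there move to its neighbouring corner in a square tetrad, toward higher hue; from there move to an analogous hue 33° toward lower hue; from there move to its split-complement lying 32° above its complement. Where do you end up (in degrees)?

86 − 120 = -34 → -34 + 360 = 326°   (triadic ↓)
326 + 90 = 416 → 416 − 360 = 56°   (square ↑)
56 − 33 = 23°   (analog 33° ↓)
23 + 212 = 235°   (split-comp 32° ↑)

235°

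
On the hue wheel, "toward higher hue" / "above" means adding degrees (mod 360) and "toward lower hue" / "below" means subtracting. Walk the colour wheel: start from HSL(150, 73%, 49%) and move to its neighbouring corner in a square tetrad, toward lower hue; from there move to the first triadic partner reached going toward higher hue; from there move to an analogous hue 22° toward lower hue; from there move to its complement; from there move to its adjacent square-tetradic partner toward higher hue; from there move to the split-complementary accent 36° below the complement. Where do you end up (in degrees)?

212°

−90° (square ↓): 150 − 90 = 60°
+120° (triadic ↑): 60 + 120 = 180°
−22° (analog 22° ↓): 180 − 22 = 158°
+180° (complement): 158 + 180 = 338°
+90° (square ↑): 338 + 90 = 428 → 428 − 360 = 68°
+144° (split-comp 36° ↓): 68 + 144 = 212°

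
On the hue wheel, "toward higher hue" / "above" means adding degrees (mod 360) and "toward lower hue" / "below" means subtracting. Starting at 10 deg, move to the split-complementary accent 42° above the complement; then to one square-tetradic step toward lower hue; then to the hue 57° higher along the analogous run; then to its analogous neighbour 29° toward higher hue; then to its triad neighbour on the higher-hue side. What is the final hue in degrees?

10 + 222 = 232°   (split-comp 42° ↑)
232 − 90 = 142°   (square ↓)
142 + 57 = 199°   (analog 57° ↑)
199 + 29 = 228°   (analog 29° ↑)
228 + 120 = 348°   (triadic ↑)

348°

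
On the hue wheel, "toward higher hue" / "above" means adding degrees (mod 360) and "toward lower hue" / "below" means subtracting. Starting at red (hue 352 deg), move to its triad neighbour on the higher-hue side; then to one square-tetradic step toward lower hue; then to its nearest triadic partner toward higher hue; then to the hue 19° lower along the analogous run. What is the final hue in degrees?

123°

+120° (triadic ↑): 352 + 120 = 472 → 472 − 360 = 112°
−90° (square ↓): 112 − 90 = 22°
+120° (triadic ↑): 22 + 120 = 142°
−19° (analog 19° ↓): 142 − 19 = 123°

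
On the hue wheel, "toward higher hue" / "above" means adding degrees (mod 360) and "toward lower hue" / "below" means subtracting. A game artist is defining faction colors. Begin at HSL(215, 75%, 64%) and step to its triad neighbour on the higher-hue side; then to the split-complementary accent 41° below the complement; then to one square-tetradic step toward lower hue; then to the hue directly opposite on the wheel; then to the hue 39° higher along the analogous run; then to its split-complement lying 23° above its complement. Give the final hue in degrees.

86°

215 + 120 = 335°   (triadic ↑)
335 + 139 = 474 → 474 − 360 = 114°   (split-comp 41° ↓)
114 − 90 = 24°   (square ↓)
24 + 180 = 204°   (complement)
204 + 39 = 243°   (analog 39° ↑)
243 + 203 = 446 → 446 − 360 = 86°   (split-comp 23° ↑)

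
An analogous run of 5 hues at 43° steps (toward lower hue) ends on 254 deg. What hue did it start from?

4 steps of 43° (toward lower hue) give a net shift of −172°.
Start = end − shift: 254 + 172 = 426 → 426 − 360 = 66°

66°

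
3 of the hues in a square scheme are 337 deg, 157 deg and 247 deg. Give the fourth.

A square tetradic scheme places four hues every 90°.
The full set through 157° is {67°, 157°, 247°, 337°}.
Given {157°, 247°, 337°}, the missing hue is 67°.

67°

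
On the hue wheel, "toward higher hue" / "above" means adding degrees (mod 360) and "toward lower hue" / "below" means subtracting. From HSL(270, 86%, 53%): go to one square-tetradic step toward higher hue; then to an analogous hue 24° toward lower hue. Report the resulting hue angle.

336°

square ↑ +90°: 270 + 90 = 360 → 360 − 360 = 0°
analog 24° ↓ −24°: 0 − 24 = -24 → -24 + 360 = 336°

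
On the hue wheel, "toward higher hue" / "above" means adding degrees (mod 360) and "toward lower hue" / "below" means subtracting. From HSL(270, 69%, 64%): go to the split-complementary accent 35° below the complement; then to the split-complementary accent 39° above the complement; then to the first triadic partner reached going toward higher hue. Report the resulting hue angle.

34°

+145° (split-comp 35° ↓): 270 + 145 = 415 → 415 − 360 = 55°
+219° (split-comp 39° ↑): 55 + 219 = 274°
+120° (triadic ↑): 274 + 120 = 394 → 394 − 360 = 34°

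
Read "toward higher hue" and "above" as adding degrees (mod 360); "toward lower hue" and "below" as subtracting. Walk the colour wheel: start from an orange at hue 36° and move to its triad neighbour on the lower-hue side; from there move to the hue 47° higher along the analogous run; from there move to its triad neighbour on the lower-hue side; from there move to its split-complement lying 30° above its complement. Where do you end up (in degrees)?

triadic ↓ −120°: 36 − 120 = -84 → -84 + 360 = 276°
analog 47° ↑ +47°: 276 + 47 = 323°
triadic ↓ −120°: 323 − 120 = 203°
split-comp 30° ↑ +210°: 203 + 210 = 413 → 413 − 360 = 53°

53°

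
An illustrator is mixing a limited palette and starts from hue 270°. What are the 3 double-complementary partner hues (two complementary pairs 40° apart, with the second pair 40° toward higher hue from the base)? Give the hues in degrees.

310°, 90°, 130°

A rectangular tetradic uses two complementary pairs 40° apart: offsets 0°, 40°, 180°, 220°.
270 + 40 = 310°
270 + 180 = 450 → 450 − 360 = 90°
270 + 220 = 490 → 490 − 360 = 130°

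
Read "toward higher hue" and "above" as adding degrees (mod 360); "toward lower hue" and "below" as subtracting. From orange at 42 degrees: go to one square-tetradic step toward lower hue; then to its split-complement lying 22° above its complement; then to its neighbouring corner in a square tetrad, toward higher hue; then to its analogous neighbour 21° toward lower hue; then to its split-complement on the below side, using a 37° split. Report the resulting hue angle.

42 − 90 = -48 → -48 + 360 = 312°   (square ↓)
312 + 202 = 514 → 514 − 360 = 154°   (split-comp 22° ↑)
154 + 90 = 244°   (square ↑)
244 − 21 = 223°   (analog 21° ↓)
223 + 143 = 366 → 366 − 360 = 6°   (split-comp 37° ↓)

6°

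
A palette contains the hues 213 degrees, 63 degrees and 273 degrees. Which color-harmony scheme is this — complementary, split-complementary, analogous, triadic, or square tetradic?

Sort the hues: 63°, 213°, 273°.
Successive gaps around the wheel: 150°, 60°, 150°.
Two 150° gaps and one 60° gap — a base hue opposite a pair of accents 30° either side of its complement — is the split-complementary pattern.

split-complementary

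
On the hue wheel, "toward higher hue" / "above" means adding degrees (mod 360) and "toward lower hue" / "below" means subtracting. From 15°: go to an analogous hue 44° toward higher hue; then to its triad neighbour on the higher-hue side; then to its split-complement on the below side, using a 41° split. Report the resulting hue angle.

+44° (analog 44° ↑): 15 + 44 = 59°
+120° (triadic ↑): 59 + 120 = 179°
+139° (split-comp 41° ↓): 179 + 139 = 318°

318°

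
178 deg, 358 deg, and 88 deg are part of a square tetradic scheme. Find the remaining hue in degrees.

268°

A square tetradic scheme places four hues every 90°.
The full set through 88° is {88°, 178°, 268°, 358°}.
Given {88°, 178°, 358°}, the missing hue is 268°.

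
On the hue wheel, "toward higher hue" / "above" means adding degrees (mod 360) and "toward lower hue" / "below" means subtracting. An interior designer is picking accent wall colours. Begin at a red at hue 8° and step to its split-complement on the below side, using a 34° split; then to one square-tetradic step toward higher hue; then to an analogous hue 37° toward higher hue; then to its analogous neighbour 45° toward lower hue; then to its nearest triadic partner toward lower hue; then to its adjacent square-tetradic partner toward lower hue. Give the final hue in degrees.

split-comp 34° ↓ +146°: 8 + 146 = 154°
square ↑ +90°: 154 + 90 = 244°
analog 37° ↑ +37°: 244 + 37 = 281°
analog 45° ↓ −45°: 281 − 45 = 236°
triadic ↓ −120°: 236 − 120 = 116°
square ↓ −90°: 116 − 90 = 26°

26°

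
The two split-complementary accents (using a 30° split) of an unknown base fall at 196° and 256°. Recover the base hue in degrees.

46°

The accents sit 30° either side of the complement, so the complement is their short-arc midpoint on the wheel.
Short-arc midpoint of 196° and 256°: 226°.
Base is 180° from the complement: 226 − 180 = 46°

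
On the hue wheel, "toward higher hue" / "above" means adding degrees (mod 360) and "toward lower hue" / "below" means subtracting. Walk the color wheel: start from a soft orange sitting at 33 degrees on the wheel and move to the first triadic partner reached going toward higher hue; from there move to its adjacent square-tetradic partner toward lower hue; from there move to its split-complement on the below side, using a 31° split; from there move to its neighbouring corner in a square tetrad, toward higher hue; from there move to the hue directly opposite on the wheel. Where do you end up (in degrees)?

122°

triadic ↑ +120°: 33 + 120 = 153°
square ↓ −90°: 153 − 90 = 63°
split-comp 31° ↓ +149°: 63 + 149 = 212°
square ↑ +90°: 212 + 90 = 302°
complement +180°: 302 + 180 = 482 → 482 − 360 = 122°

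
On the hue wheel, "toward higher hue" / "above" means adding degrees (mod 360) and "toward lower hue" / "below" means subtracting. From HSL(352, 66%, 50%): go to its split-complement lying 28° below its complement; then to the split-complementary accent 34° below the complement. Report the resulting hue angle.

split-comp 28° ↓ +152°: 352 + 152 = 504 → 504 − 360 = 144°
split-comp 34° ↓ +146°: 144 + 146 = 290°

290°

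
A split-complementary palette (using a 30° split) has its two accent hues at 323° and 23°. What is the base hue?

173°

The accents sit 30° either side of the complement, so the complement is their short-arc midpoint on the wheel.
Short-arc midpoint of 323° and 23°: 353°.
Base is 180° from the complement: 353 − 180 = 173°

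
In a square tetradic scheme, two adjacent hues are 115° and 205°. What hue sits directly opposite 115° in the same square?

A square tetradic scheme places four hues 90° apart; opposite corners are 180° apart.
115 + 180 = 295°

295°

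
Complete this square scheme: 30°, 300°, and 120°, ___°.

A square tetradic scheme places four hues every 90°.
The full set through 30° is {30°, 120°, 210°, 300°}.
Given {30°, 120°, 300°}, the missing hue is 210°.

210°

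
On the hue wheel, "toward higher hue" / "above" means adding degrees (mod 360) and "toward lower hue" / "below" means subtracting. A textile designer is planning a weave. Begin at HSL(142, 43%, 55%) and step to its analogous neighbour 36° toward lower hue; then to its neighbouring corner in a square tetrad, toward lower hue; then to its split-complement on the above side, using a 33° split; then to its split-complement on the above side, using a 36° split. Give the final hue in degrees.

analog 36° ↓ −36°: 142 − 36 = 106°
square ↓ −90°: 106 − 90 = 16°
split-comp 33° ↑ +213°: 16 + 213 = 229°
split-comp 36° ↑ +216°: 229 + 216 = 445 → 445 − 360 = 85°

85°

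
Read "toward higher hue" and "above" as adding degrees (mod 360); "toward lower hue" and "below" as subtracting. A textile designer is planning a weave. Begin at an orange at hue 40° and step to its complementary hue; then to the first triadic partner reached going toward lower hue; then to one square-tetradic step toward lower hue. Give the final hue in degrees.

40 + 180 = 220°   (complement)
220 − 120 = 100°   (triadic ↓)
100 − 90 = 10°   (square ↓)

10°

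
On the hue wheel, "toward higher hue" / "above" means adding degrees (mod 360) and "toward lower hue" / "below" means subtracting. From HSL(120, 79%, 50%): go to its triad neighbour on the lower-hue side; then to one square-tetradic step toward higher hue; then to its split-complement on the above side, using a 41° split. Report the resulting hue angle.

120 − 120 = 0°   (triadic ↓)
0 + 90 = 90°   (square ↑)
90 + 221 = 311°   (split-comp 41° ↑)

311°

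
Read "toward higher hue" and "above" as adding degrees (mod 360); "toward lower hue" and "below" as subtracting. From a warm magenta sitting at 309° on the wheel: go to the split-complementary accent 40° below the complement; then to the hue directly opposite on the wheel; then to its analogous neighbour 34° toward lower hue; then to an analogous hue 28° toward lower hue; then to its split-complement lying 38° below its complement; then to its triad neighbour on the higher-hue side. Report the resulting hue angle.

+140° (split-comp 40° ↓): 309 + 140 = 449 → 449 − 360 = 89°
+180° (complement): 89 + 180 = 269°
−34° (analog 34° ↓): 269 − 34 = 235°
−28° (analog 28° ↓): 235 − 28 = 207°
+142° (split-comp 38° ↓): 207 + 142 = 349°
+120° (triadic ↑): 349 + 120 = 469 → 469 − 360 = 109°

109°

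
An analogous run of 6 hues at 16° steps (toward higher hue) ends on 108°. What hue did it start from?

28°

5 steps of 16° (toward higher hue) give a net shift of +80°.
Start = end − shift: 108 − 80 = 28°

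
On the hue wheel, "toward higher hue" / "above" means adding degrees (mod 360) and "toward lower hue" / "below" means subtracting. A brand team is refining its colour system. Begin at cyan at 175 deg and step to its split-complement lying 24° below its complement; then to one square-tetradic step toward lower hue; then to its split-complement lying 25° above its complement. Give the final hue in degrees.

86°

split-comp 24° ↓ +156°: 175 + 156 = 331°
square ↓ −90°: 331 − 90 = 241°
split-comp 25° ↑ +205°: 241 + 205 = 446 → 446 − 360 = 86°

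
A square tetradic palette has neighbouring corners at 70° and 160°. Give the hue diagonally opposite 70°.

250°

A square tetradic scheme places four hues 90° apart; opposite corners are 180° apart.
70 + 180 = 250°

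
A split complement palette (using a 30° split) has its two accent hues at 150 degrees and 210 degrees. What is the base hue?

0°

The accents sit 30° either side of the complement, so the complement is their short-arc midpoint on the wheel.
Short-arc midpoint of 150° and 210°: 180°.
Base is 180° from the complement: 180 − 180 = 0°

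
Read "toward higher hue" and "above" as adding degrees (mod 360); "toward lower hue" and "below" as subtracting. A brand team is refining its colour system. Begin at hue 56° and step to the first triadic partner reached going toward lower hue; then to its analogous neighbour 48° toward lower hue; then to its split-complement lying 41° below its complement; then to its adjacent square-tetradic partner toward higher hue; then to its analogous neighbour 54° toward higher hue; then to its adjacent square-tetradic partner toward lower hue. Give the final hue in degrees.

81°

56 − 120 = -64 → -64 + 360 = 296°   (triadic ↓)
296 − 48 = 248°   (analog 48° ↓)
248 + 139 = 387 → 387 − 360 = 27°   (split-comp 41° ↓)
27 + 90 = 117°   (square ↑)
117 + 54 = 171°   (analog 54° ↑)
171 − 90 = 81°   (square ↓)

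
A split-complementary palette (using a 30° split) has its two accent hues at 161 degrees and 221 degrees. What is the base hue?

The accents sit 30° either side of the complement, so the complement is their short-arc midpoint on the wheel.
Short-arc midpoint of 161° and 221°: 191°.
Base is 180° from the complement: 191 − 180 = 11°

11°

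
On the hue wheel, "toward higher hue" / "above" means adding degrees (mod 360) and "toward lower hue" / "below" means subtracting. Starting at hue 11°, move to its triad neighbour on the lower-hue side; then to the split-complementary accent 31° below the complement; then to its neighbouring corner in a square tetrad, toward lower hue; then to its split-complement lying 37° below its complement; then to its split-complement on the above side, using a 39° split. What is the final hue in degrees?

11 − 120 = -109 → -109 + 360 = 251°   (triadic ↓)
251 + 149 = 400 → 400 − 360 = 40°   (split-comp 31° ↓)
40 − 90 = -50 → -50 + 360 = 310°   (square ↓)
310 + 143 = 453 → 453 − 360 = 93°   (split-comp 37° ↓)
93 + 219 = 312°   (split-comp 39° ↑)

312°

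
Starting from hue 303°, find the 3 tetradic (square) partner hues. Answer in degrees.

33°, 123°, and 213°

303 + 90 = 393 → 393 − 360 = 33°
303 + 180 = 483 → 483 − 360 = 123°
303 + 270 = 573 → 573 − 360 = 213°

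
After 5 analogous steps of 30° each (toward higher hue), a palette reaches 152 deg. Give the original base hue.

2°

5 steps of 30° (toward higher hue) give a net shift of +150°.
Start = end − shift: 152 − 150 = 2°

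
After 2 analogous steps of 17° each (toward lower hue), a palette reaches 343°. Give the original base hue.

17°

2 steps of 17° (toward lower hue) give a net shift of −34°.
Start = end − shift: 343 + 34 = 377 → 377 − 360 = 17°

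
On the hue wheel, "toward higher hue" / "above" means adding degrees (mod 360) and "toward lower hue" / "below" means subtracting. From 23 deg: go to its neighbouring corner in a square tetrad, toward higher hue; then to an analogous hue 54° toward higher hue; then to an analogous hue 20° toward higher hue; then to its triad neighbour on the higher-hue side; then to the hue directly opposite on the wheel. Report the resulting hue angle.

127°

square ↑ +90°: 23 + 90 = 113°
analog 54° ↑ +54°: 113 + 54 = 167°
analog 20° ↑ +20°: 167 + 20 = 187°
triadic ↑ +120°: 187 + 120 = 307°
complement +180°: 307 + 180 = 487 → 487 − 360 = 127°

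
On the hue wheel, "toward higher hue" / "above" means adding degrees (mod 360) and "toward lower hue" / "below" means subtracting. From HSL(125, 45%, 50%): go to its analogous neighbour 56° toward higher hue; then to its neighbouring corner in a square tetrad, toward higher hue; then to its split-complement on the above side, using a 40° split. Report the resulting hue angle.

131°

analog 56° ↑ +56°: 125 + 56 = 181°
square ↑ +90°: 181 + 90 = 271°
split-comp 40° ↑ +220°: 271 + 220 = 491 → 491 − 360 = 131°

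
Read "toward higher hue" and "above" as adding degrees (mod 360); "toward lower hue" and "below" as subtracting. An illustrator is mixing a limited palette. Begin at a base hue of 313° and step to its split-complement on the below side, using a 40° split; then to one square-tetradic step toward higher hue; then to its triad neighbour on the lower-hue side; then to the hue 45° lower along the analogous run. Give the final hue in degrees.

+140° (split-comp 40° ↓): 313 + 140 = 453 → 453 − 360 = 93°
+90° (square ↑): 93 + 90 = 183°
−120° (triadic ↓): 183 − 120 = 63°
−45° (analog 45° ↓): 63 − 45 = 18°

18°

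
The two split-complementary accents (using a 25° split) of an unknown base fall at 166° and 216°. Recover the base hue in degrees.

The accents sit 25° either side of the complement, so the complement is their short-arc midpoint on the wheel.
Short-arc midpoint of 166° and 216°: 191°.
Base is 180° from the complement: 191 − 180 = 11°

11°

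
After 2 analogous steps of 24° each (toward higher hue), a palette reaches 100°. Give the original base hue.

52°

2 steps of 24° (toward higher hue) give a net shift of +48°.
Start = end − shift: 100 − 48 = 52°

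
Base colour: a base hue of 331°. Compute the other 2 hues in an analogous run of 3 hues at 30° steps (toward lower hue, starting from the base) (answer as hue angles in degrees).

Analogous hues sit every 30° along the wheel.
331 − 30 = 301°
331 − 60 = 271°

301° and 271°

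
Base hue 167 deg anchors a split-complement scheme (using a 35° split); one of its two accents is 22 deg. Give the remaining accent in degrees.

Split-complementary hues sit 35° either side of the complement.
Complement of the base 167°: 167 + 180 = 347°
The given accent 22° is 35° one side of 347°; the other accent sits 35° the other side: 347 − 35 = 312°

312°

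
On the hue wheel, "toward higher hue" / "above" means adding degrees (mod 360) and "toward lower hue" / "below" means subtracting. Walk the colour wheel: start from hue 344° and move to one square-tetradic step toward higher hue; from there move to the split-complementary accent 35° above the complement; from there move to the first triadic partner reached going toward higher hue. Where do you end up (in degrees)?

49°

+90° (square ↑): 344 + 90 = 434 → 434 − 360 = 74°
+215° (split-comp 35° ↑): 74 + 215 = 289°
+120° (triadic ↑): 289 + 120 = 409 → 409 − 360 = 49°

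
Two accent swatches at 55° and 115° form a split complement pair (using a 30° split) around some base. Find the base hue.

265°

The accents sit 30° either side of the complement, so the complement is their short-arc midpoint on the wheel.
Short-arc midpoint of 55° and 115°: 85°.
Base is 180° from the complement: 85 − 180 = -95 → -95 + 360 = 265°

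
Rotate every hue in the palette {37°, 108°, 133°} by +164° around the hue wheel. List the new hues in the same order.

201°, 272°, 297°

37 + 164 = 201°
108 + 164 = 272°
133 + 164 = 297°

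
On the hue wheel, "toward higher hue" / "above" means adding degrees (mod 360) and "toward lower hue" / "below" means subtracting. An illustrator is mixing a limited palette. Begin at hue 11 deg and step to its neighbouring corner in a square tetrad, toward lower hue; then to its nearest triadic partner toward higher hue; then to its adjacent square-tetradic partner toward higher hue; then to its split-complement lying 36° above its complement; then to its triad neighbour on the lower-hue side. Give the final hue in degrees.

square ↓ −90°: 11 − 90 = -79 → -79 + 360 = 281°
triadic ↑ +120°: 281 + 120 = 401 → 401 − 360 = 41°
square ↑ +90°: 41 + 90 = 131°
split-comp 36° ↑ +216°: 131 + 216 = 347°
triadic ↓ −120°: 347 − 120 = 227°

227°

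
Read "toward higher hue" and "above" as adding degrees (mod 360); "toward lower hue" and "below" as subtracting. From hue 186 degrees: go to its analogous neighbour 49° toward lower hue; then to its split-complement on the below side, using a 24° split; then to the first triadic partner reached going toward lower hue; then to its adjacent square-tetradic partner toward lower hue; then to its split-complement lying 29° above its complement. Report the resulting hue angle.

292°

analog 49° ↓ −49°: 186 − 49 = 137°
split-comp 24° ↓ +156°: 137 + 156 = 293°
triadic ↓ −120°: 293 − 120 = 173°
square ↓ −90°: 173 − 90 = 83°
split-comp 29° ↑ +209°: 83 + 209 = 292°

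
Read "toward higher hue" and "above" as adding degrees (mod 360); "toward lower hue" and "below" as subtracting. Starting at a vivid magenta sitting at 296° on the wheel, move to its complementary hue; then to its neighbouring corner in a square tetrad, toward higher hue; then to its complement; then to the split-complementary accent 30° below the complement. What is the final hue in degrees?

176°

complement +180°: 296 + 180 = 476 → 476 − 360 = 116°
square ↑ +90°: 116 + 90 = 206°
complement +180°: 206 + 180 = 386 → 386 − 360 = 26°
split-comp 30° ↓ +150°: 26 + 150 = 176°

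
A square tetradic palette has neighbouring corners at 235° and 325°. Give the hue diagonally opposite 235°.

55°

A square tetradic scheme places four hues 90° apart; opposite corners are 180° apart.
235 + 180 = 415 → 415 − 360 = 55°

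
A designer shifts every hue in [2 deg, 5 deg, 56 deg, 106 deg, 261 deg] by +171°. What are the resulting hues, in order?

2 + 171 = 173°
5 + 171 = 176°
56 + 171 = 227°
106 + 171 = 277°
261 + 171 = 432 → 432 − 360 = 72°

173°, 176°, 227°, 277°, 72°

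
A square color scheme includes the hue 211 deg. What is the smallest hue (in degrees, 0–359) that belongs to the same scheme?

A square tetradic scheme places four hues every 90°.
The full set through 211° is {31°, 121°, 211°, 301°}.

31°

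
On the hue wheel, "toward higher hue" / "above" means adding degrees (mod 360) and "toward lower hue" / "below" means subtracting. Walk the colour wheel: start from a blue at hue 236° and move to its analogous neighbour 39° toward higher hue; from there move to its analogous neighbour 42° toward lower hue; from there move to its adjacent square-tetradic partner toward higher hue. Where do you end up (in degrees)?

analog 39° ↑ +39°: 236 + 39 = 275°
analog 42° ↓ −42°: 275 − 42 = 233°
square ↑ +90°: 233 + 90 = 323°

323°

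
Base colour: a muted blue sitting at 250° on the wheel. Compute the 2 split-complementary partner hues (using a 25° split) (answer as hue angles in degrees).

45° and 95°

Split-complementary hues sit 25° either side of the complement.
Complement of 250°: 250 + 180 = 430 → 430 − 360 = 70°
70 − 25 = 45°
70 + 25 = 95°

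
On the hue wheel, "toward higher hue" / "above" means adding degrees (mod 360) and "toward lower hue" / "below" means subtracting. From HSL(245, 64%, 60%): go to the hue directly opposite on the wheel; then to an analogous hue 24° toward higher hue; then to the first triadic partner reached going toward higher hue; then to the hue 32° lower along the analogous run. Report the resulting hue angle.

177°

245 + 180 = 425 → 425 − 360 = 65°   (complement)
65 + 24 = 89°   (analog 24° ↑)
89 + 120 = 209°   (triadic ↑)
209 − 32 = 177°   (analog 32° ↓)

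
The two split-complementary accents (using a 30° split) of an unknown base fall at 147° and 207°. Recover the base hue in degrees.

The accents sit 30° either side of the complement, so the complement is their short-arc midpoint on the wheel.
Short-arc midpoint of 147° and 207°: 177°.
Base is 180° from the complement: 177 − 180 = -3 → -3 + 360 = 357°

357°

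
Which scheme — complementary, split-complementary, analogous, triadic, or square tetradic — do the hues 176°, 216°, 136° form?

Sort the hues: 136°, 176°, 216°.
Successive gaps around the wheel: 40°, 40°, 280°.
A run of hues at equal small steps (40°) with one large closing gap is an analogous group.

analogous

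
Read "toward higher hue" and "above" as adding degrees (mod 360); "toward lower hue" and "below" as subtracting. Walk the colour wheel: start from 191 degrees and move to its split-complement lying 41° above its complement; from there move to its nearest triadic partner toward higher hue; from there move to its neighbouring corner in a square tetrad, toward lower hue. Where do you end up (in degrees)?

split-comp 41° ↑ +221°: 191 + 221 = 412 → 412 − 360 = 52°
triadic ↑ +120°: 52 + 120 = 172°
square ↓ −90°: 172 − 90 = 82°

82°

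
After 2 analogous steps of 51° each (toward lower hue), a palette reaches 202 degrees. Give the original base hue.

2 steps of 51° (toward lower hue) give a net shift of −102°.
Start = end − shift: 202 + 102 = 304°

304°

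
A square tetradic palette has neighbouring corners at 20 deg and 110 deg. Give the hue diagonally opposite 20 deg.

200°

A square tetradic scheme places four hues 90° apart; opposite corners are 180° apart.
20 + 180 = 200°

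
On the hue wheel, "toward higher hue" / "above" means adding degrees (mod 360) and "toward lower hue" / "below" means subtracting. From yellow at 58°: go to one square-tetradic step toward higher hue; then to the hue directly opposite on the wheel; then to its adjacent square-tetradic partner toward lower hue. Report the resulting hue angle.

238°

58 + 90 = 148°   (square ↑)
148 + 180 = 328°   (complement)
328 − 90 = 238°   (square ↓)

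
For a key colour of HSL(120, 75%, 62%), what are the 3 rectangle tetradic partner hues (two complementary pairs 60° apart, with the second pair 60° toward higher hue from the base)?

120 + 60 = 180°
120 + 180 = 300°
120 + 240 = 360 → 360 − 360 = 0°

180°, 300°, 0°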